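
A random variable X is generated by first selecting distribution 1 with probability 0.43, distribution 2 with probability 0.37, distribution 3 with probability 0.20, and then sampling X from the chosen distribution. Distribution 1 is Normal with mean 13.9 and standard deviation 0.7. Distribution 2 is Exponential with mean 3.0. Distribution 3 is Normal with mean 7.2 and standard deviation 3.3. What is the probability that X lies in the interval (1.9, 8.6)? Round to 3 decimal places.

Conditional on each component, P(1.9 < X < 8.6): 1: 1.84297e-14; 2: 0.473931; 3: 0.610175.
By total probability, P(1.9 < X < 8.6) = 0.43·1.84297e-14 + 0.37·0.473931 + 0.2·0.610175 = 0.29739.

0.297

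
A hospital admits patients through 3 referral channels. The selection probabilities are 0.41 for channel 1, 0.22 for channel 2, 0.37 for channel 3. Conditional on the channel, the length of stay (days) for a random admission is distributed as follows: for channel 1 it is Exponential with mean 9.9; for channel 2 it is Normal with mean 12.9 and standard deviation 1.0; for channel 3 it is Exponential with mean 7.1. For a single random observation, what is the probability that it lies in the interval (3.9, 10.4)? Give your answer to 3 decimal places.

Conditional on each channel, P(3.9 < X < 10.4): 1: 0.324634; 2: 0.00620967; 3: 0.346229.
By total probability, P(3.9 < X < 10.4) = 0.41·0.324634 + 0.22·0.00620967 + 0.37·0.346229 = 0.262571.

0.263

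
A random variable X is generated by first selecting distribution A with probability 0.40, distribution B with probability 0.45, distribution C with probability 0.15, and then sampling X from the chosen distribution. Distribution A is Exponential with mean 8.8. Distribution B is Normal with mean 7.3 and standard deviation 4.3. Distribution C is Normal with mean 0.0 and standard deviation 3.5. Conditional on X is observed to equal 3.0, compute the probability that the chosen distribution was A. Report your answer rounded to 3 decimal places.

Likelihoods f(3.0 | ·): A: 0.0808095; B: 0.0562723; C: 0.0789415.
Posterior ∝ prior × likelihood. Numerator for A: 0.4·0.0808095 = 0.0323238.
Normalizing constant: 0.4·0.0808095 + 0.45·0.0562723 + 0.15·0.0789415 = 0.0694875.
P(A | observation) = 0.0323238 / 0.0694875 = 0.465174.

0.465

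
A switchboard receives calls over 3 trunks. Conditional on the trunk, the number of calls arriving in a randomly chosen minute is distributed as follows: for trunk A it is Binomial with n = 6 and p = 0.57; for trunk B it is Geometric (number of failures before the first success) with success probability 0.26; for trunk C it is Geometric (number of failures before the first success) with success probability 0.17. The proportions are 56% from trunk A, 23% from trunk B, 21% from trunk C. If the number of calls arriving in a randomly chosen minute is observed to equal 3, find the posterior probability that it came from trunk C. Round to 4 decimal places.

0.0974

Likelihoods P(X=3 | ·): A: 0.294483; B: 0.105358; C: 0.0972038.
Posterior ∝ prior × likelihood. Numerator for C: 0.21·0.0972038 = 0.0204128.
Normalizing constant: 0.56·0.294483 + 0.23·0.105358 + 0.21·0.0972038 = 0.209556.
P(C | observation) = 0.0204128 / 0.209556 = 0.0974099.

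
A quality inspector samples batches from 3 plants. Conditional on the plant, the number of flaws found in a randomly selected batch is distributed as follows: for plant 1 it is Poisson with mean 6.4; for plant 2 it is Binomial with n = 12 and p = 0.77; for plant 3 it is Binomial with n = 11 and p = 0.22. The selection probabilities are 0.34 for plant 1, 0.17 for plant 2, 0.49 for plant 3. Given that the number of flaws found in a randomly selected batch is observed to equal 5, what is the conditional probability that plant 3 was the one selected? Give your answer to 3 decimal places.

Likelihoods P(X=5 | ·): 1: 0.148674; 2: 0.00729917; 3: 0.0536195.
Posterior ∝ prior × likelihood. Numerator for 3: 0.49·0.0536195 = 0.0262736.
Normalizing constant: 0.34·0.148674 + 0.17·0.00729917 + 0.49·0.0536195 = 0.0780635.
P(3 | observation) = 0.0262736 / 0.0780635 = 0.336567.

0.337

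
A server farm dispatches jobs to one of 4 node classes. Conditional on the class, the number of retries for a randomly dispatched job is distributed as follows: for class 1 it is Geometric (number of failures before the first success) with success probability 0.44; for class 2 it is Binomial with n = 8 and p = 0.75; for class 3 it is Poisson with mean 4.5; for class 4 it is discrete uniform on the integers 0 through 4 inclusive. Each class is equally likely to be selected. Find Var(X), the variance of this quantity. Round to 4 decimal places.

Per component, 1: μ=1.27273, E[X²]=4.5124; 2: μ=6, E[X²]=37.5; 3: μ=4.5, E[X²]=24.75; 4: μ=2, E[X²]=6.
E[X] = 0.25·1.27273 + 0.25·6 + 0.25·4.5 + 0.25·2 = 3.44318.
E[X²] = 0.25·4.5124 + 0.25·37.5 + 0.25·24.75 + 0.25·6 = 18.1906.
Var(X) = E[X²] − (E[X])² = 18.1906 − 11.8555 = 6.3351.

6.3351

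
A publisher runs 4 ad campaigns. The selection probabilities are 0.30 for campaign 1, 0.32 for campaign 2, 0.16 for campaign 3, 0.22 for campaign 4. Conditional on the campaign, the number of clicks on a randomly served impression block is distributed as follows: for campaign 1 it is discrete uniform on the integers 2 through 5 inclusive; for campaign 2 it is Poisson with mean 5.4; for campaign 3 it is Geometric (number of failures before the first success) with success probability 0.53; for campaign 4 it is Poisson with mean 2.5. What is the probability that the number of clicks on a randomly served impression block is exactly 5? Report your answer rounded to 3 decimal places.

Conditional on each campaign, P(X = 5): 1: 0.25; 2: 0.172821; 3: 0.0121553; 4: 0.0668009.
By total probability, P(X = 5) = 0.3·0.25 + 0.32·0.172821 + 0.16·0.0121553 + 0.22·0.0668009 = 0.146944.

0.147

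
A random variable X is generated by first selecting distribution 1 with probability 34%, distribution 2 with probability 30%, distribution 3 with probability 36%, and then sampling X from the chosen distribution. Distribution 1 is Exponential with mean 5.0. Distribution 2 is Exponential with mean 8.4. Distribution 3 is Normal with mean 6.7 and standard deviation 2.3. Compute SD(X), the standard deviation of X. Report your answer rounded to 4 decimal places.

Per component, 1: μ=5, E[X²]=50; 2: μ=8.4, E[X²]=141.12; 3: μ=6.7, E[X²]=50.18.
E[X] = 0.34·5 + 0.3·8.4 + 0.36·6.7 = 6.632.
E[X²] = 0.34·50 + 0.3·141.12 + 0.36·50.18 = 77.4008.
Var(X) = E[X²] − (E[X])² = 77.4008 − 43.9834 = 33.4174.
SD(X) = √33.4174 = 5.78078.

5.7808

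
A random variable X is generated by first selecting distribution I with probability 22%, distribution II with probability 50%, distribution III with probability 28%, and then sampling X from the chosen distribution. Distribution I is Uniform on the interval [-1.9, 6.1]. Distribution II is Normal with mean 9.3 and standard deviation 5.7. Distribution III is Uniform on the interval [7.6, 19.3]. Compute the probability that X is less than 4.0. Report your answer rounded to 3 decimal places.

Conditional on each component, P(X < 4.0): I: 0.7375; II: 0.176231; III: 0.
By total probability, P(X < 4.0) = 0.22·0.7375 + 0.5·0.176231 + 0.28·0 = 0.250365.

0.250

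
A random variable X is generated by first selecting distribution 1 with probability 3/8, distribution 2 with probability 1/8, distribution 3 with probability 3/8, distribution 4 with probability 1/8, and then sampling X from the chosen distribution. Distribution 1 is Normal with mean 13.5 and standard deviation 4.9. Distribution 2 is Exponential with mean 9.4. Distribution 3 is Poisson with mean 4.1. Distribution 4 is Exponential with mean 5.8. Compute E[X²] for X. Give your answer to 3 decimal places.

115.689

For each component E[X²] = Var + (mean)², giving 1: 206.26; 2: 176.72; 3: 20.91; 4: 67.28.
Overall E[X²] = 0.375·206.26 + 0.125·176.72 + 0.375·20.91 + 0.125·67.28 = 115.689.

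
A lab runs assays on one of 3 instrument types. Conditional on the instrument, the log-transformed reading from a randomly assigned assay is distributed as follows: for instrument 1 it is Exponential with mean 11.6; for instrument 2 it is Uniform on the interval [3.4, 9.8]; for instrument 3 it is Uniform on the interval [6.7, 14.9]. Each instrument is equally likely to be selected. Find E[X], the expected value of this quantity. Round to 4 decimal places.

Component means — 1: 11.6; 2: 6.6; 3: 10.8.
E[X] = 0.333333·11.6 + 0.333333·6.6 + 0.333333·10.8 = 9.66667.

9.6667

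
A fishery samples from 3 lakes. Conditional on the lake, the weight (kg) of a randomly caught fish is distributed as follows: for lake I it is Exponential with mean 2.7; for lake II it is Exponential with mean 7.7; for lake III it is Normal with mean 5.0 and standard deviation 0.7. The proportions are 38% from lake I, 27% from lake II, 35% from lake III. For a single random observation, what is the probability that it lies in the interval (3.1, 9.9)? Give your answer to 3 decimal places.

Conditional on each lake, P(3.1 < X < 9.9): I: 0.291662; II: 0.392128; III: 0.996679.
By total probability, P(3.1 < X < 9.9) = 0.38·0.291662 + 0.27·0.392128 + 0.35·0.996679 = 0.565544.

0.566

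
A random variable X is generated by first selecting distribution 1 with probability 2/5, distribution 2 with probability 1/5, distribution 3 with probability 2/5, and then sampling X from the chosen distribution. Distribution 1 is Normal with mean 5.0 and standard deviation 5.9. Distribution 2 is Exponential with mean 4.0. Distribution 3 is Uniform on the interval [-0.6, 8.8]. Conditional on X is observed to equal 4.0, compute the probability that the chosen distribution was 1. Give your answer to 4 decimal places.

Likelihoods f(4.0 | ·): 1: 0.066653; 2: 0.0919699; 3: 0.106383.
Posterior ∝ prior × likelihood. Numerator for 1: 0.4·0.066653 = 0.0266612.
Normalizing constant: 0.4·0.066653 + 0.2·0.0919699 + 0.4·0.106383 = 0.0876084.
P(1 | observation) = 0.0266612 / 0.0876084 = 0.304323.

0.3043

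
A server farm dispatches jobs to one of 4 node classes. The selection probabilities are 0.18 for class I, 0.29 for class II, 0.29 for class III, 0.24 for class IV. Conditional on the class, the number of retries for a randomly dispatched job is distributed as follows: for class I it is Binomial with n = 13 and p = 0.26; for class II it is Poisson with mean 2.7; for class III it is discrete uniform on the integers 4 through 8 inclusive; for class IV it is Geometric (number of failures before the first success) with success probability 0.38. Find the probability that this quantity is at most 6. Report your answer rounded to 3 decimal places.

Conditional on each class, P(X ≤ 6): I: 0.97006; II: 0.979431; III: 0.6; IV: 0.964784.
By total probability, P(X ≤ 6) = 0.18·0.97006 + 0.29·0.979431 + 0.29·0.6 + 0.24·0.964784 = 0.864194.

0.864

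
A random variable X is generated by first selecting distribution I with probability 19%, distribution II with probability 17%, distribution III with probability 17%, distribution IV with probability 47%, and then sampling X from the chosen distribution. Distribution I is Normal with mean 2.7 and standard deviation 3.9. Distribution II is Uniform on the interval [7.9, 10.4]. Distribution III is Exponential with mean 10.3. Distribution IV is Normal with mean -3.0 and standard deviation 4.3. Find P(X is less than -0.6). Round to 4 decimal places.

Conditional on each component, P(X < -0.6): I: 0.198733; II: 0; III: 0; IV: 0.711625.
By total probability, P(X < -0.6) = 0.19·0.198733 + 0.17·0 + 0.17·0 + 0.47·0.711625 = 0.372223.

0.3722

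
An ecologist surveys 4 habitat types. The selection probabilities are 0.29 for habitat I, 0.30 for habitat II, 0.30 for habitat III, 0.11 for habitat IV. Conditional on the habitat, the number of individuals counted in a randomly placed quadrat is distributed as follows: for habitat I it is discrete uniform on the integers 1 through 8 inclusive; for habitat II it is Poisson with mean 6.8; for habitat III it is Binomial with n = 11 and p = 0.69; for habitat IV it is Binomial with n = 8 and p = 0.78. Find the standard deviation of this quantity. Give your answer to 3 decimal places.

2.436

Per component, I: μ=4.5, E[X²]=25.5; II: μ=6.8, E[X²]=53.04; III: μ=7.59, E[X²]=59.961; IV: μ=6.24, E[X²]=40.3104.
E[X] = 0.29·4.5 + 0.3·6.8 + 0.3·7.59 + 0.11·6.24 = 6.3084.
E[X²] = 0.29·25.5 + 0.3·53.04 + 0.3·59.961 + 0.11·40.3104 = 45.7294.
Var(X) = E[X²] − (E[X])² = 45.7294 − 39.7959 = 5.93353.
SD(X) = √5.93353 = 2.43588.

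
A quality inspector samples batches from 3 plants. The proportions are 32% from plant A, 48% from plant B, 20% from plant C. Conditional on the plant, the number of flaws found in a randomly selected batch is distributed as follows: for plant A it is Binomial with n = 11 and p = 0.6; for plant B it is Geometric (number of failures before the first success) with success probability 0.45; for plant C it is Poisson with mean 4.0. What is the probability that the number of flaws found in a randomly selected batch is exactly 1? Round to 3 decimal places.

Conditional on each plant, P(X = 1): A: 0.00069206; B: 0.2475; C: 0.0732626.
By total probability, P(X = 1) = 0.32·0.00069206 + 0.48·0.2475 + 0.2·0.0732626 = 0.133674.

0.134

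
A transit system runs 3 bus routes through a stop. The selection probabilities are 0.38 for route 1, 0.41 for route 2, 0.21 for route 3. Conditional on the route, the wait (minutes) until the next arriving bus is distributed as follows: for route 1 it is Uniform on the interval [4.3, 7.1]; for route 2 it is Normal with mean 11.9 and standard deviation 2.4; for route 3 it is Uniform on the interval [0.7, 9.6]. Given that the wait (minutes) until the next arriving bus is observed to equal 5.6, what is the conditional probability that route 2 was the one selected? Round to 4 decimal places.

Likelihoods f(5.6 | ·): 1: 0.357143; 2: 0.00530174; 3: 0.11236.
Posterior ∝ prior × likelihood. Numerator for 2: 0.41·0.00530174 = 0.00217371.
Normalizing constant: 0.38·0.357143 + 0.41·0.00530174 + 0.21·0.11236 = 0.161484.
P(2 | observation) = 0.00217371 / 0.161484 = 0.0134609.

0.0135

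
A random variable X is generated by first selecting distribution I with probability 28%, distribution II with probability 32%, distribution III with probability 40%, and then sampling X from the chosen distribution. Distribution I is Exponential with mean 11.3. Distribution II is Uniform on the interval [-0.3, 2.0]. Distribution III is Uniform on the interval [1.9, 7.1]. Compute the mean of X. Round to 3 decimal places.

Component means — I: 11.3; II: 0.85; III: 4.5.
E[X] = 0.28·11.3 + 0.32·0.85 + 0.4·4.5 = 5.236.

5.236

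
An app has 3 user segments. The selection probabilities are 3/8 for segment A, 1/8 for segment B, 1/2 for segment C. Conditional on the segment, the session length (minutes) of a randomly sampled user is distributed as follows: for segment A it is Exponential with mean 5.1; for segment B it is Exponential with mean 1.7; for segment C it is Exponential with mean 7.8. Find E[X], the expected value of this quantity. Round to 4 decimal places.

6.0250

Component means — A: 5.1; B: 1.7; C: 7.8.
E[X] = 0.375·5.1 + 0.125·1.7 + 0.5·7.8 = 6.025.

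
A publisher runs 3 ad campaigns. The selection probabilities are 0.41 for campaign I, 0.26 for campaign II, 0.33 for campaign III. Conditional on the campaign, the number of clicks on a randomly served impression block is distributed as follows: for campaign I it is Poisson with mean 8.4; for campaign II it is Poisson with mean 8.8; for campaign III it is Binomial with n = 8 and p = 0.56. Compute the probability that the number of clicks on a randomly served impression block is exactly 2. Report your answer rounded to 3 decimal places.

Conditional on each campaign, P(X = 2): I: 0.00793332; II: 0.00583638; III: 0.0637162.
By total probability, P(X = 2) = 0.41·0.00793332 + 0.26·0.00583638 + 0.33·0.0637162 = 0.0257965.

0.026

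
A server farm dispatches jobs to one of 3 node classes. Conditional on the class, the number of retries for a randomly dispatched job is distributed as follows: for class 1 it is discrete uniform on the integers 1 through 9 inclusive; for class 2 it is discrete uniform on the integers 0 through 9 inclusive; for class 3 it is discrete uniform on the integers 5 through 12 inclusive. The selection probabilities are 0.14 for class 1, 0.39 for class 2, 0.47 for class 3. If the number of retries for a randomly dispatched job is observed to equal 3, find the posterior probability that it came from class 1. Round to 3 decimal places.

0.285

Likelihoods P(X=3 | ·): 1: 0.111111; 2: 0.1; 3: 0.
Posterior ∝ prior × likelihood. Numerator for 1: 0.14·0.111111 = 0.0155556.
Normalizing constant: 0.14·0.111111 + 0.39·0.1 + 0.47·0 = 0.0545556.
P(1 | observation) = 0.0155556 / 0.0545556 = 0.285132.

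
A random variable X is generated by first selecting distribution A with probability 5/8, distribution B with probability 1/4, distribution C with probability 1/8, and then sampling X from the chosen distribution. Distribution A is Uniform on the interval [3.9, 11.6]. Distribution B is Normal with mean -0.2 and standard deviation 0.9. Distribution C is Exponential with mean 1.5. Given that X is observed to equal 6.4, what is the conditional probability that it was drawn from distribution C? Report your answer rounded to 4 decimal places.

Likelihoods f(6.4 | ·): A: 0.12987; B: 9.31047e-13; C: 0.00935231.
Posterior ∝ prior × likelihood. Numerator for C: 0.125·0.00935231 = 0.00116904.
Normalizing constant: 0.625·0.12987 + 0.25·9.31047e-13 + 0.125·0.00935231 = 0.0823379.
P(C | observation) = 0.00116904 / 0.0823379 = 0.0141981.

0.0142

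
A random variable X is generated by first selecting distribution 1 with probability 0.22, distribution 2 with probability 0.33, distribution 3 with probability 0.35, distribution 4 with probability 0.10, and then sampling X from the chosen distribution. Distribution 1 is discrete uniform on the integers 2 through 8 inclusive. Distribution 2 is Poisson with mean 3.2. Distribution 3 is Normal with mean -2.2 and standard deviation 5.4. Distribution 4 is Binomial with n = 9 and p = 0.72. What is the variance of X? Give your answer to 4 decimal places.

22.9585

Per component, 1: μ=5, E[X²]=29; 2: μ=3.2, E[X²]=13.44; 3: μ=-2.2, E[X²]=34; 4: μ=6.48, E[X²]=43.8048.
E[X] = 0.22·5 + 0.33·3.2 + 0.35·-2.2 + 0.1·6.48 = 2.034.
E[X²] = 0.22·29 + 0.33·13.44 + 0.35·34 + 0.1·43.8048 = 27.0957.
Var(X) = E[X²] − (E[X])² = 27.0957 − 4.13716 = 22.9585.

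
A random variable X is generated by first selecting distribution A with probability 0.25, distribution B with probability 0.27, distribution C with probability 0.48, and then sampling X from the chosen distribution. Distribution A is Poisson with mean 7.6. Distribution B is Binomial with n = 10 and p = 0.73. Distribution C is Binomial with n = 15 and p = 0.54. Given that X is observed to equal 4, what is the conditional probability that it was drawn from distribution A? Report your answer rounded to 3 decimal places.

0.504

Likelihoods P(X=4 | ·): A: 0.0695673; B: 0.0231043; C: 0.0226487.
Posterior ∝ prior × likelihood. Numerator for A: 0.25·0.0695673 = 0.0173918.
Normalizing constant: 0.25·0.0695673 + 0.27·0.0231043 + 0.48·0.0226487 = 0.0345014.
P(A | observation) = 0.0173918 / 0.0345014 = 0.504091.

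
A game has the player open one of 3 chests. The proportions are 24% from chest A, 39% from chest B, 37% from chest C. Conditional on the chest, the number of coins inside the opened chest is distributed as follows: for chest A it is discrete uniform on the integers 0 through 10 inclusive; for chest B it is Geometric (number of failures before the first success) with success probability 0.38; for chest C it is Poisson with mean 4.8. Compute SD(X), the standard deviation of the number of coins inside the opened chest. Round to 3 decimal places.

Per component, A: μ=5, E[X²]=35; B: μ=1.63158, E[X²]=6.95568; C: μ=4.8, E[X²]=27.84.
E[X] = 0.24·5 + 0.39·1.63158 + 0.37·4.8 = 3.61232.
E[X²] = 0.24·35 + 0.39·6.95568 + 0.37·27.84 = 21.4135.
Var(X) = E[X²] − (E[X])² = 21.4135 − 13.0488 = 8.36469.
SD(X) = √8.36469 = 2.89218.

2.892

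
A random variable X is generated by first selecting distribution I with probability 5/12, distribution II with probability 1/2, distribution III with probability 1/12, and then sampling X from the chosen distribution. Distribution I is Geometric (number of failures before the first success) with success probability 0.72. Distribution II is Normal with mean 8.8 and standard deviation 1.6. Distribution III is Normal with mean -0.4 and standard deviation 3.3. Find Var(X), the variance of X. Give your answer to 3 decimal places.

20.700

Per component, I: μ=0.388889, E[X²]=0.691358; II: μ=8.8, E[X²]=80; III: μ=-0.4, E[X²]=11.05.
E[X] = 0.416667·0.388889 + 0.5·8.8 + 0.0833333·-0.4 = 4.5287.
E[X²] = 0.416667·0.691358 + 0.5·80 + 0.0833333·11.05 = 41.2089.
Var(X) = E[X²] − (E[X])² = 41.2089 − 20.5092 = 20.6997.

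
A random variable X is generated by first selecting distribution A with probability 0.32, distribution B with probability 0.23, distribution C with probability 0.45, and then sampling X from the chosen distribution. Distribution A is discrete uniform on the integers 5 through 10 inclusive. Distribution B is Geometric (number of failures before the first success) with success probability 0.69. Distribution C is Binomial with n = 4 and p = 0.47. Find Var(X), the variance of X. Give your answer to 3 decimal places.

Per component, A: μ=7.5, E[X²]=59.1667; B: μ=0.449275, E[X²]=0.852972; C: μ=1.88, E[X²]=4.5308.
E[X] = 0.32·7.5 + 0.23·0.449275 + 0.45·1.88 = 3.34933.
E[X²] = 0.32·59.1667 + 0.23·0.852972 + 0.45·4.5308 = 21.1684.
Var(X) = E[X²] − (E[X])² = 21.1684 − 11.218 = 9.95034.

9.950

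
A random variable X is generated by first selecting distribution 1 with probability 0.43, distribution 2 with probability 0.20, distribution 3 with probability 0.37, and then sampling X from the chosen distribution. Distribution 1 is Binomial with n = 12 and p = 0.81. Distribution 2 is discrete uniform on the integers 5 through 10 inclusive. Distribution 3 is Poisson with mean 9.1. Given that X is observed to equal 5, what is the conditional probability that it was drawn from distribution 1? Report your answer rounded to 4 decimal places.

Likelihoods P(X=5 | ·): 1: 0.00246846; 2: 0.166667; 3: 0.0580692.
Posterior ∝ prior × likelihood. Numerator for 1: 0.43·0.00246846 = 0.00106144.
Normalizing constant: 0.43·0.00246846 + 0.2·0.166667 + 0.37·0.0580692 = 0.0558804.
P(1 | observation) = 0.00106144 / 0.0558804 = 0.0189948.

0.0190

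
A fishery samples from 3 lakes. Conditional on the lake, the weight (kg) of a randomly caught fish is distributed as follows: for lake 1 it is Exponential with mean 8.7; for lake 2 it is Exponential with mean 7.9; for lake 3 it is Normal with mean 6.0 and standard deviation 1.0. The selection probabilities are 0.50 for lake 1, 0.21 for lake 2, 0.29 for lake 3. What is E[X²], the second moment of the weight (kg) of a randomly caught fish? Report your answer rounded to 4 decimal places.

For each component E[X²] = Var + (mean)², giving 1: 151.38; 2: 124.82; 3: 37.
Overall E[X²] = 0.5·151.38 + 0.21·124.82 + 0.29·37 = 112.632.

112.6322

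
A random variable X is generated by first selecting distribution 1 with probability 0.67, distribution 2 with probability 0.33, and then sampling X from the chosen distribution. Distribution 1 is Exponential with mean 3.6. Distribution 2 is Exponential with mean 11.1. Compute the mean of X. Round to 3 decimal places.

Component means — 1: 3.6; 2: 11.1.
E[X] = 0.67·3.6 + 0.33·11.1 = 6.075.

6.075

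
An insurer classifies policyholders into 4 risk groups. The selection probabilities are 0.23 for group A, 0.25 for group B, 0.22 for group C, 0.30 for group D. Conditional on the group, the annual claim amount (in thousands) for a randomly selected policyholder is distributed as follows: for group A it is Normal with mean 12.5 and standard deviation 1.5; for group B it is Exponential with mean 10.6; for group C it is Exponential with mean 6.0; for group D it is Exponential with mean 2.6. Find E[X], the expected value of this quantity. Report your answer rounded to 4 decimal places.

7.6250

Component means — A: 12.5; B: 10.6; C: 6; D: 2.6.
E[X] = 0.23·12.5 + 0.25·10.6 + 0.22·6 + 0.3·2.6 = 7.625.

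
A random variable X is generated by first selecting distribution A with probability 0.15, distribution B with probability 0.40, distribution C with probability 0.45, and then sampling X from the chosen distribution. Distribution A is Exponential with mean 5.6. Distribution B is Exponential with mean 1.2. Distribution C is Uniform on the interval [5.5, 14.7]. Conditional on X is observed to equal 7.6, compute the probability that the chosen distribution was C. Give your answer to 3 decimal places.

Likelihoods f(7.6 | ·): A: 0.0459634; B: 0.00148009; C: 0.108696.
Posterior ∝ prior × likelihood. Numerator for C: 0.45·0.108696 = 0.048913.
Normalizing constant: 0.15·0.0459634 + 0.4·0.00148009 + 0.45·0.108696 = 0.0563996.
P(C | observation) = 0.048913 / 0.0563996 = 0.867259.

0.867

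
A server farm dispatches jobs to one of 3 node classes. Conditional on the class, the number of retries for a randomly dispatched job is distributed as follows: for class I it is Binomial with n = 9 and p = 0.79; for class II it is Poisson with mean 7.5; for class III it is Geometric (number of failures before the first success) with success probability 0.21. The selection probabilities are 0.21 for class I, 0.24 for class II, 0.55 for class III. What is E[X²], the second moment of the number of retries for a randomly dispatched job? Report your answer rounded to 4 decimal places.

For each component E[X²] = Var + (mean)², giving I: 52.0452; II: 63.75; III: 32.0658.
Overall E[X²] = 0.21·52.0452 + 0.24·63.75 + 0.55·32.0658 = 43.8657.

43.8657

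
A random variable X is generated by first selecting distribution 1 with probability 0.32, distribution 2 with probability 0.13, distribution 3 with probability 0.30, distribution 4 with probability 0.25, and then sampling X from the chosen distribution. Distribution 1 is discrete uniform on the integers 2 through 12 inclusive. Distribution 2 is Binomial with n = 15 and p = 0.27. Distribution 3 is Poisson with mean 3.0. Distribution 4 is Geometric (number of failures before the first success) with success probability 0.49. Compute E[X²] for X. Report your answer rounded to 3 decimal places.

For each component E[X²] = Var + (mean)², giving 1: 59; 2: 19.359; 3: 12; 4: 3.20741.
Overall E[X²] = 0.32·59 + 0.13·19.359 + 0.3·12 + 0.25·3.20741 = 25.7985.

25.799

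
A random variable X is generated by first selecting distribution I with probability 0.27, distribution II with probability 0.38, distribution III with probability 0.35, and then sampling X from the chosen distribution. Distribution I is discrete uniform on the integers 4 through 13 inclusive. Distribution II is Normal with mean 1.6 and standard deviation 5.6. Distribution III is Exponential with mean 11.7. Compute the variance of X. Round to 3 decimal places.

Per component, I: μ=8.5, E[X²]=80.5; II: μ=1.6, E[X²]=33.92; III: μ=11.7, E[X²]=273.78.
E[X] = 0.27·8.5 + 0.38·1.6 + 0.35·11.7 = 6.998.
E[X²] = 0.27·80.5 + 0.38·33.92 + 0.35·273.78 = 130.448.
Var(X) = E[X²] − (E[X])² = 130.448 − 48.972 = 81.4756.

81.476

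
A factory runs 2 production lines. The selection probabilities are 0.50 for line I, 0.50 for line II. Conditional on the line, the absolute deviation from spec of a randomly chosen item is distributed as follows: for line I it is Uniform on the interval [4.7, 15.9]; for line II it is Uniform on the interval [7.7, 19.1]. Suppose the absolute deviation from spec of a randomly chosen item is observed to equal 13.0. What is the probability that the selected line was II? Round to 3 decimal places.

0.496

Likelihoods f(13.0 | ·): I: 0.0892857; II: 0.0877193.
Posterior ∝ prior × likelihood. Numerator for II: 0.5·0.0877193 = 0.0438596.
Normalizing constant: 0.5·0.0892857 + 0.5·0.0877193 = 0.0885025.
P(II | observation) = 0.0438596 / 0.0885025 = 0.495575.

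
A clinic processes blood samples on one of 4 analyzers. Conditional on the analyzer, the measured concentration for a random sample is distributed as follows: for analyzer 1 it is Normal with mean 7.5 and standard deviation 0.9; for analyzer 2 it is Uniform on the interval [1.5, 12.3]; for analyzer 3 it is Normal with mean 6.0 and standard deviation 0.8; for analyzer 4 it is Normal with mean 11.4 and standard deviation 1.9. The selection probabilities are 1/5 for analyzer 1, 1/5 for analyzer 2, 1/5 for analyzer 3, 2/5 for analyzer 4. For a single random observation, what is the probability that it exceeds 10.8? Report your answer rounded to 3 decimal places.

0.277

Conditional on each analyzer, P(X > 10.8): 1: 0.000122866; 2: 0.138889; 3: 9.86588e-10; 4: 0.623919.
By total probability, P(X > 10.8) = 0.2·0.000122866 + 0.2·0.138889 + 0.2·9.86588e-10 + 0.4·0.623919 = 0.27737.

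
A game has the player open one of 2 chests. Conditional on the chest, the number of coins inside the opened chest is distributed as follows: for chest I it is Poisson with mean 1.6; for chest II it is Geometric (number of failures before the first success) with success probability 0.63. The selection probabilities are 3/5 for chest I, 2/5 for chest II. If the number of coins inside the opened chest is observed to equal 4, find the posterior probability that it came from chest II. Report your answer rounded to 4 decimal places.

0.1249

Likelihoods P(X=4 | ·): I: 0.0551312; II: 0.0118072.
Posterior ∝ prior × likelihood. Numerator for II: 0.4·0.0118072 = 0.00472289.
Normalizing constant: 0.6·0.0551312 + 0.4·0.0118072 = 0.0378016.
P(II | observation) = 0.00472289 / 0.0378016 = 0.124939.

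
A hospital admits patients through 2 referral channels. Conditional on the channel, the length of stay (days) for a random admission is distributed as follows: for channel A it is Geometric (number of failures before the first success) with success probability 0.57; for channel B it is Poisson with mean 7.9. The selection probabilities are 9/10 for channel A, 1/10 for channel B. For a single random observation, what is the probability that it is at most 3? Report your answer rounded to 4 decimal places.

Conditional on each channel, P(X ≤ 3): A: 0.965812; B: 0.0453338.
By total probability, P(X ≤ 3) = 0.9·0.965812 + 0.1·0.0453338 = 0.873764.

0.8738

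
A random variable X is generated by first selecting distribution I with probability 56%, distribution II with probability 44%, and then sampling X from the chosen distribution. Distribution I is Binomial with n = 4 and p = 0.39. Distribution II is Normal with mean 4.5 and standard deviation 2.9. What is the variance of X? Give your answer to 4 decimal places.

6.3631

Per component, I: μ=1.56, E[X²]=3.3852; II: μ=4.5, E[X²]=28.66.
E[X] = 0.56·1.56 + 0.44·4.5 = 2.8536.
E[X²] = 0.56·3.3852 + 0.44·28.66 = 14.5061.
Var(X) = E[X²] − (E[X])² = 14.5061 − 8.14303 = 6.36308.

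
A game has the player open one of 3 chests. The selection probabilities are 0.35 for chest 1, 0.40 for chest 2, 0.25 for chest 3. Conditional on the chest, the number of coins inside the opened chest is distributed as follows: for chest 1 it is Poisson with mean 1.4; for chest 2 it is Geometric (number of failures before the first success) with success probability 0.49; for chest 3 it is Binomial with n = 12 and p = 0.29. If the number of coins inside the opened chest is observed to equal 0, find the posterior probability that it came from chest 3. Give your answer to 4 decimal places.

0.0143

Likelihoods P(X=0 | ·): 1: 0.246597; 2: 0.49; 3: 0.0164097.
Posterior ∝ prior × likelihood. Numerator for 3: 0.25·0.0164097 = 0.00410242.
Normalizing constant: 0.35·0.246597 + 0.4·0.49 + 0.25·0.0164097 = 0.286411.
P(3 | observation) = 0.00410242 / 0.286411 = 0.0143235.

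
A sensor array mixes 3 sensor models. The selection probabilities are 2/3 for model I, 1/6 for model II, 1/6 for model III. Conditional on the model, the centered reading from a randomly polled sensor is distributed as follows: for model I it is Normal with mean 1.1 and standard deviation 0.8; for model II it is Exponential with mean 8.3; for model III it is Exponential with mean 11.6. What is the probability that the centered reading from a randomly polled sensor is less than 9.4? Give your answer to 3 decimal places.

0.872

Conditional on each model, P(X < 9.4): I: 1; II: 0.677783; III: 0.555295.
By total probability, P(X < 9.4) = 0.666667·1 + 0.166667·0.677783 + 0.166667·0.555295 = 0.87218.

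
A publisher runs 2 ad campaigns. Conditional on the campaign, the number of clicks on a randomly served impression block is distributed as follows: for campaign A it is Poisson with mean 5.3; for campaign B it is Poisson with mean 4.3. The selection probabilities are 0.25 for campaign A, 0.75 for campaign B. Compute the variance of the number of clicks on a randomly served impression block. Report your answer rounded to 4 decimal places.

4.7375

Per component, A: μ=5.3, E[X²]=33.39; B: μ=4.3, E[X²]=22.79.
E[X] = 0.25·5.3 + 0.75·4.3 = 4.55.
E[X²] = 0.25·33.39 + 0.75·22.79 = 25.44.
Var(X) = E[X²] − (E[X])² = 25.44 − 20.7025 = 4.7375.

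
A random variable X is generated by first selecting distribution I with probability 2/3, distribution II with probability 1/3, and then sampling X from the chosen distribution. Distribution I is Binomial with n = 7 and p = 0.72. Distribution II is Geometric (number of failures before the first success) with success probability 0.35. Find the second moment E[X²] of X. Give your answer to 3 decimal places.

20.794

For each component E[X²] = Var + (mean)², giving I: 26.8128; II: 8.7551.
Overall E[X²] = 0.666667·26.8128 + 0.333333·8.7551 = 20.7936.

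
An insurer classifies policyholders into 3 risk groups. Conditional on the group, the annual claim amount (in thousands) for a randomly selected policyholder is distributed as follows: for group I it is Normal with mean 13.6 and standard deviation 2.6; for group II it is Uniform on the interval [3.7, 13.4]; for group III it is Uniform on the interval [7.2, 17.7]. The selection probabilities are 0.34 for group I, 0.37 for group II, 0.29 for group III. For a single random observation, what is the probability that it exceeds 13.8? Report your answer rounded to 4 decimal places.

0.2673

Conditional on each group, P(X > 13.8): I: 0.469342; II: 0; III: 0.371429.
By total probability, P(X > 13.8) = 0.34·0.469342 + 0.37·0 + 0.29·0.371429 = 0.267291.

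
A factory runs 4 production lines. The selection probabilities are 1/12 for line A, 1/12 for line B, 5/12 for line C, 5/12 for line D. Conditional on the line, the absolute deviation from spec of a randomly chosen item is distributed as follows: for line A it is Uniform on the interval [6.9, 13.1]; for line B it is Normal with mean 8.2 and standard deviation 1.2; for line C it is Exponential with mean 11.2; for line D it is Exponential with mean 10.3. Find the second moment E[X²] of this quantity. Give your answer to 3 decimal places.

For each component E[X²] = Var + (mean)², giving A: 103.203; B: 68.68; C: 250.88; D: 212.18.
Overall E[X²] = 0.0833333·103.203 + 0.0833333·68.68 + 0.416667·250.88 + 0.416667·212.18 = 207.265.

207.265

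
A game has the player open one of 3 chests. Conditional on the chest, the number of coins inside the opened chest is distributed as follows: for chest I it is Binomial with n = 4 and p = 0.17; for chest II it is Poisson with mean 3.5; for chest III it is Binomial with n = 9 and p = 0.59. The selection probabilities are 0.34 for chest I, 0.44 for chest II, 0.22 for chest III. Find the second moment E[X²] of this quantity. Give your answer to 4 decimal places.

13.9612

For each component E[X²] = Var + (mean)², giving I: 1.0268; II: 15.75; III: 30.3732.
Overall E[X²] = 0.34·1.0268 + 0.44·15.75 + 0.22·30.3732 = 13.9612.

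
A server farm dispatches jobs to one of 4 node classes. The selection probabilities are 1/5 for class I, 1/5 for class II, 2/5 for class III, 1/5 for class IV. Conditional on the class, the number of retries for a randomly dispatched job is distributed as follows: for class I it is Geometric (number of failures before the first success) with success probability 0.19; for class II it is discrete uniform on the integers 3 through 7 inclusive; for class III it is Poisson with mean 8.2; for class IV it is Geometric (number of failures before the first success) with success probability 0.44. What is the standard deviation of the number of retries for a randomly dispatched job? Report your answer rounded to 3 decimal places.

3.947

Per component, I: μ=4.26316, E[X²]=40.6122; II: μ=5, E[X²]=27; III: μ=8.2, E[X²]=75.44; IV: μ=1.27273, E[X²]=4.5124.
E[X] = 0.2·4.26316 + 0.2·5 + 0.4·8.2 + 0.2·1.27273 = 5.38718.
E[X²] = 0.2·40.6122 + 0.2·27 + 0.4·75.44 + 0.2·4.5124 = 44.6009.
Var(X) = E[X²] − (E[X])² = 44.6009 − 29.0217 = 15.5792.
SD(X) = √15.5792 = 3.94705.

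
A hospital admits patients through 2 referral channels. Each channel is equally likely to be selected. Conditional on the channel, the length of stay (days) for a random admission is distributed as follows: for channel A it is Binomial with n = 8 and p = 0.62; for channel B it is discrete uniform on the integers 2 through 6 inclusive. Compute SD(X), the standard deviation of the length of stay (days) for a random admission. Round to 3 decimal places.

1.474

Per component, A: μ=4.96, E[X²]=26.4864; B: μ=4, E[X²]=18.
E[X] = 0.5·4.96 + 0.5·4 = 4.48.
E[X²] = 0.5·26.4864 + 0.5·18 = 22.2432.
Var(X) = E[X²] − (E[X])² = 22.2432 − 20.0704 = 2.1728.
SD(X) = √2.1728 = 1.47404.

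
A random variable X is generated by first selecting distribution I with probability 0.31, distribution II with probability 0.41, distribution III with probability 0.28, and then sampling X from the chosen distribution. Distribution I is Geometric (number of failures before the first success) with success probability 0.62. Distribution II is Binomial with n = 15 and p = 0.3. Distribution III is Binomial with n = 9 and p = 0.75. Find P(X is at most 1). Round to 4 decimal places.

0.2797

Conditional on each component, P(X ≤ 1): I: 0.8556; II: 0.0352676; III: 0.000106812.
By total probability, P(X ≤ 1) = 0.31·0.8556 + 0.41·0.0352676 + 0.28·0.000106812 = 0.279726.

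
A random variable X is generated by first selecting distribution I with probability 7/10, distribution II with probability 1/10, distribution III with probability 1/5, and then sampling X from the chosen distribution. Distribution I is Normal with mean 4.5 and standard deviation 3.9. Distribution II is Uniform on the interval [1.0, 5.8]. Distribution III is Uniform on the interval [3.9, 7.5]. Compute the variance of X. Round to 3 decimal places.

11.447

Per component, I: μ=4.5, E[X²]=35.46; II: μ=3.4, E[X²]=13.48; III: μ=5.7, E[X²]=33.57.
E[X] = 0.7·4.5 + 0.1·3.4 + 0.2·5.7 = 4.63.
E[X²] = 0.7·35.46 + 0.1·13.48 + 0.2·33.57 = 32.884.
Var(X) = E[X²] − (E[X])² = 32.884 − 21.4369 = 11.4471.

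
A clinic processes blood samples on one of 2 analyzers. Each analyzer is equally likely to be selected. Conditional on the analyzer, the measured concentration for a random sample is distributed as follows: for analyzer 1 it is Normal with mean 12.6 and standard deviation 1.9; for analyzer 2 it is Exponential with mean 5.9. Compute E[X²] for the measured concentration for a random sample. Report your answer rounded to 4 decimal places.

115.9950

For each component E[X²] = Var + (mean)², giving 1: 162.37; 2: 69.62.
Overall E[X²] = 0.5·162.37 + 0.5·69.62 = 115.995.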